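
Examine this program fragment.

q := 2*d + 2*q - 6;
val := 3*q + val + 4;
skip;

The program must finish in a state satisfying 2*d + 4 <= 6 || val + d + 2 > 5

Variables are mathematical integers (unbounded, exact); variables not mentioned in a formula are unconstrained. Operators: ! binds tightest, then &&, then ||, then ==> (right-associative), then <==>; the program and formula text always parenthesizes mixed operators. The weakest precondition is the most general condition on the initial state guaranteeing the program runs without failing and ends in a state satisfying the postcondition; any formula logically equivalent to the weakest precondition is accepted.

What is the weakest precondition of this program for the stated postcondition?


Working backward. After the program, the postcondition 2*d + 4 <= 6 || val + d + 2 > 5 must hold; in canonical form it is 2*d <= 2 || d + val > 3.
Before skip: 2*d <= 2 || d + val > 3
Before val := 3*q + val + 4: 2*d <= 2 || d + 3*q + val > -1
Before q := 2*d + 2*q - 6: 2*d <= 2 || 7*d + 6*q + val > 17
Answer: WP = 2*d <= 2 || 7*d + 6*q + val > 17


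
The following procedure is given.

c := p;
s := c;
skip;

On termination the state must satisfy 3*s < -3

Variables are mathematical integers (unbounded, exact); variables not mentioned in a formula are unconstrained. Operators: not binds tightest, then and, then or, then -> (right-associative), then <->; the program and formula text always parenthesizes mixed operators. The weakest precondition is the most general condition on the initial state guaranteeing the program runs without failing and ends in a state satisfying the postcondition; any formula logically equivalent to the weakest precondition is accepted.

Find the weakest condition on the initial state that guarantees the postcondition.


Working backward. After the program, 3*s < -3 must hold.
Before skip: 3*s < -3
Before s := c: 3*c < -3
Before c := p: 3*p < -3
Answer: WP = 3*p < -3


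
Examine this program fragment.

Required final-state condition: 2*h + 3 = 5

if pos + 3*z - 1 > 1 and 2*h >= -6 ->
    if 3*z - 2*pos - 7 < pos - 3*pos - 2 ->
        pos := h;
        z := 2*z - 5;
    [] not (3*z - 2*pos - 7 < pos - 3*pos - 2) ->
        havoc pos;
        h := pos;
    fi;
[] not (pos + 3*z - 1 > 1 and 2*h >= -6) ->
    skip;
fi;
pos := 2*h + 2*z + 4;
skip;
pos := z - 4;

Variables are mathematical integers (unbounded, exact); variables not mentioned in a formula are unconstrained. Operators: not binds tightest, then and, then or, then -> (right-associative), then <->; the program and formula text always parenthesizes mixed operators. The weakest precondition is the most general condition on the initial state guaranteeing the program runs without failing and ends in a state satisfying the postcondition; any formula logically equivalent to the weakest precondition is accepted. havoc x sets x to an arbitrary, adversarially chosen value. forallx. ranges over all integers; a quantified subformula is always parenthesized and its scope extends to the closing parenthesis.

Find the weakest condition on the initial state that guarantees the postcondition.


Working backward. After the program, the postcondition 2*h + 3 = 5 must hold; in canonical form it is 2*h = 2.
Before pos := z - 4: 2*h = 2
Before skip: 2*h = 2
Before pos := 2*h + 2*z + 4: 2*h = 2
Then branch requires (3*z < 5 -> 2*h = 2) and ((not (3*z < 5)) -> (forall pos_1. 2*pos_1 = 2)); else branch requires 2*h = 2.
Before the if: ((pos + 3*z > 2 and 2*h >= -6) -> ((3*z < 5 -> 2*h = 2) and ((not (3*z < 5)) -> (forall pos_1. 2*pos_1 = 2)))) and ((not (pos + 3*z > 2 and 2*h >= -6)) -> 2*h = 2)
Answer: WP = ((pos + 3*z > 2 and 2*h >= -6) -> ((3*z < 5 -> 2*h = 2) and ((not (3*z < 5)) -> (forall pos_1. 2*pos_1 = 2)))) and ((not (pos + 3*z > 2 and 2*h >= -6)) -> 2*h = 2)


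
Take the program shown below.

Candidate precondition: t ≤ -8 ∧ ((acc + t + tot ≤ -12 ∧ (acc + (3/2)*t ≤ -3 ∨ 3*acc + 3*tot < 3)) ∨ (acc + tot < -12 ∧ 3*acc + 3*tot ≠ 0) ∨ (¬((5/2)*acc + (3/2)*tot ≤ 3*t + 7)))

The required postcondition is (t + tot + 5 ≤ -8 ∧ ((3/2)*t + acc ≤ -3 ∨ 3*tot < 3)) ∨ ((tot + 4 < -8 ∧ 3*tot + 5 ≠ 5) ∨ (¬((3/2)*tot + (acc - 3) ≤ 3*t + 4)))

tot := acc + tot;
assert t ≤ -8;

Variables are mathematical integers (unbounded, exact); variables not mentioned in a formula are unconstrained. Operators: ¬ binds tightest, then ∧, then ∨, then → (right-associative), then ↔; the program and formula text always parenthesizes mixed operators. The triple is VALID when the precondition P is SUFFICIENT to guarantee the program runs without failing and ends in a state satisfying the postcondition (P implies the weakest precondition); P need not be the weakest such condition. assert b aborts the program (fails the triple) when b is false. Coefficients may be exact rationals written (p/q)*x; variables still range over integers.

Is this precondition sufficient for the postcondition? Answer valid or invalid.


Working backward. After the program, the postcondition (t + tot + 5 ≤ -8 ∧ ((3/2)*t + acc ≤ -3 ∨ 3*tot < 3)) ∨ ((tot + 4 < -8 ∧ 3*tot + 5 ≠ 5) ∨ (¬((3/2)*tot + (acc - 3) ≤ 3*t + 4))) must hold; in canonical form it is (t + tot ≤ -13 ∧ (acc + (3/2)*t ≤ -3 ∨ 3*tot < 3)) ∨ (tot < -12 ∧ 3*tot ≠ 0) ∨ (¬(acc + (3/2)*tot ≤ 3*t + 7)).
Before assert t ≤ -8: t ≤ -8 ∧ ((t + tot ≤ -13 ∧ (acc + (3/2)*t ≤ -3 ∨ 3*tot < 3)) ∨ (tot < -12 ∧ 3*tot ≠ 0) ∨ (¬(acc + (3/2)*tot ≤ 3*t + 7)))
Before tot := acc + tot: t ≤ -8 ∧ ((acc + t + tot ≤ -13 ∧ (acc + (3/2)*t ≤ -3 ∨ 3*acc + 3*tot < 3)) ∨ (acc + tot < -12 ∧ 3*acc + 3*tot ≠ 0) ∨ (¬((5/2)*acc + (3/2)*tot ≤ 3*t + 7)))
The weakest precondition is t ≤ -8 ∧ ((acc + t + tot ≤ -13 ∧ (acc + (3/2)*t ≤ -3 ∨ 3*acc + 3*tot < 3)) ∨ (acc + tot < -12 ∧ 3*acc + 3*tot ≠ 0) ∨ (¬((5/2)*acc + (3/2)*tot ≤ 3*t + 7))).
Check whether t ≤ -8 ∧ ((acc + t + tot ≤ -12 ∧ (acc + (3/2)*t ≤ -3 ∨ 3*acc + 3*tot < 3)) ∨ (acc + tot < -12 ∧ 3*acc + 3*tot ≠ 0) ∨ (¬((5/2)*acc + (3/2)*tot ≤ 3*t + 7))) implies it.
Countermodel: at the initial state acc = -11, t = -8, tot = 7, the precondition holds but the weakest precondition fails.
Answer: invalid


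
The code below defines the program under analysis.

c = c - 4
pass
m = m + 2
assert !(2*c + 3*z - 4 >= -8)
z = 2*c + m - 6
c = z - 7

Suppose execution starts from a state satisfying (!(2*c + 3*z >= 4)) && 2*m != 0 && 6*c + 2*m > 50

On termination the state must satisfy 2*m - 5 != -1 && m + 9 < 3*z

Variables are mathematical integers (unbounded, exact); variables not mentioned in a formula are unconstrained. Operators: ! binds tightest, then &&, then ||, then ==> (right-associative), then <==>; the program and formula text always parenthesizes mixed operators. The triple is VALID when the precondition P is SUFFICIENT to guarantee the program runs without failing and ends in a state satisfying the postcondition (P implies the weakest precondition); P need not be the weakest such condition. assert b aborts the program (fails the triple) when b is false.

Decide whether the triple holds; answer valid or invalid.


Working backward. After the program, the postcondition 2*m - 5 != -1 && m + 9 < 3*z must hold; in canonical form it is 2*m != 4 && m < 3*z - 9.
Before c := z - 7: 2*m != 4 && m < 3*z - 9
Before z := 2*c + m - 6: 2*m != 4 && 6*c + 2*m > 27
Before assert !(2*c + 3*z - 4 >= -8): (!(2*c + 3*z >= -4)) && 2*m != 4 && 6*c + 2*m > 27
Before m := m + 2: (!(2*c + 3*z >= -4)) && 2*m != 0 && 6*c + 2*m > 23
Before skip: (!(2*c + 3*z >= -4)) && 2*m != 0 && 6*c + 2*m > 23
Before c := c - 4: (!(2*c + 3*z >= 4)) && 2*m != 0 && 6*c + 2*m > 47
The weakest precondition is (!(2*c + 3*z >= 4)) && 2*m != 0 && 6*c + 2*m > 47.
Check whether (!(2*c + 3*z >= 4)) && 2*m != 0 && 6*c + 2*m > 50 implies it.
Every state satisfying the precondition satisfies the weakest precondition: the implication holds.
Answer: valid


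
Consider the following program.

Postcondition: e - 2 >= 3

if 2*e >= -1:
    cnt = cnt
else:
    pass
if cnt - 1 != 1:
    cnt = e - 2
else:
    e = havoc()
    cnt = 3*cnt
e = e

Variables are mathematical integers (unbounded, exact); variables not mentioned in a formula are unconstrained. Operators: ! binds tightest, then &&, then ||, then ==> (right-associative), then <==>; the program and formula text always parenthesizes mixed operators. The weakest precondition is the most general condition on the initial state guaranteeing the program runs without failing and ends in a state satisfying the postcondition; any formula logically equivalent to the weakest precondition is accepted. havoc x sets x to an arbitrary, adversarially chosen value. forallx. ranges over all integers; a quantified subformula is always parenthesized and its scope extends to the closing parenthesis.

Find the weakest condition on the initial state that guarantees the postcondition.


Working backward. After the program, the postcondition e - 2 >= 3 must hold; in canonical form it is e >= 5.
Before e := e: e >= 5
Then branch requires e >= 5; else branch requires forall e_1. e_1 >= 5.
Before the if: (cnt != 2 ==> e >= 5) && ((!(cnt != 2)) ==> (forall e_1. e_1 >= 5))
Then branch requires (cnt != 2 ==> e >= 5) && ((!(cnt != 2)) ==> (forall e_1. e_1 >= 5)); else branch requires (cnt != 2 ==> e >= 5) && ((!(cnt != 2)) ==> (forall e_1. e_1 >= 5)).
Before the if: (2*e >= -1 ==> ((cnt != 2 ==> e >= 5) && ((!(cnt != 2)) ==> (forall e_1. e_1 >= 5)))) && ((!(2*e >= -1)) ==> ((cnt != 2 ==> e >= 5) && ((!(cnt != 2)) ==> (forall e_1. e_1 >= 5))))
Answer: WP = (2*e >= -1 ==> ((cnt != 2 ==> e >= 5) && ((!(cnt != 2)) ==> (forall e_1. e_1 >= 5)))) && ((!(2*e >= -1)) ==> ((cnt != 2 ==> e >= 5) && ((!(cnt != 2)) ==> (forall e_1. e_1 >= 5))))


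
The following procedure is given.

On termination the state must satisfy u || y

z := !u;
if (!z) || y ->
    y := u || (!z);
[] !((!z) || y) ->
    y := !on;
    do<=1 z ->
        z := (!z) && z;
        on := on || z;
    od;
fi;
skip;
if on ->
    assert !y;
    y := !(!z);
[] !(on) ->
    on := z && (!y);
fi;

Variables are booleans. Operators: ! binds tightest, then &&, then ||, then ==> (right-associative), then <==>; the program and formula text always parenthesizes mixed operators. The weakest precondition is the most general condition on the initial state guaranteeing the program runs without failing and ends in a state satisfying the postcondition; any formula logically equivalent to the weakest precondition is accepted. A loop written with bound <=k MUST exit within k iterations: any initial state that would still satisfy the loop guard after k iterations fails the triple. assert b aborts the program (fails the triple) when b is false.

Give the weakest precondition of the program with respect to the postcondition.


Working backward. After the program, u || y must hold.
Then branch requires (!y) && (u || z); else branch requires u || y.
Before the if: (on ==> ((!y) && (u || z))) && ((!on) ==> (u || y))
Before skip: (on ==> ((!y) && (u || z))) && ((!on) ==> (u || y))
Then branch requires (on ==> ((!(u || (!z))) && (u || z))) && ((!on) ==> (u || (!z))); else branch requires (z ==> ((on ==> (on && u)) && ((!on) ==> (u || (!on))))) && ((!z) ==> ((on ==> (on && (u || z))) && ((!on) ==> (u || (!on))))).
Before the if: (((!z) || y) ==> ((on ==> ((!(u || (!z))) && (u || z))) && ((!on) ==> (u || (!z))))) && ((!((!z) || y)) ==> ((z ==> ((on ==> (on && u)) && ((!on) ==> (u || (!on))))) && ((!z) ==> ((on ==> (on && (u || z))) && ((!on) ==> (u || (!on)))))))
Before z := !u: ((u || y) ==> ((on ==> (!u)) && ((!on) ==> u))) && ((!(u || y)) ==> (((!u) ==> ((on ==> (on && u)) && ((!on) ==> (u || (!on))))) && (u ==> ((!on) ==> (u || (!on))))))
Answer: WP = ((u || y) ==> ((on ==> (!u)) && ((!on) ==> u))) && ((!(u || y)) ==> (((!u) ==> ((on ==> (on && u)) && ((!on) ==> (u || (!on))))) && (u ==> ((!on) ==> (u || (!on))))))


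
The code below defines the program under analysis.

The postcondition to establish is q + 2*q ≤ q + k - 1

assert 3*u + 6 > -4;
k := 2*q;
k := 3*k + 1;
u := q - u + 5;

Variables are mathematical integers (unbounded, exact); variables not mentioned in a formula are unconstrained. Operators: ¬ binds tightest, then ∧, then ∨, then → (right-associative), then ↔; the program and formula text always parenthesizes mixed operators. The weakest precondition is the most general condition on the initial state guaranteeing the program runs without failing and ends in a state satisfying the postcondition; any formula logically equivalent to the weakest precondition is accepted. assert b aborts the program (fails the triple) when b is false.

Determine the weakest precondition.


Working backward. After the program, the postcondition q + 2*q ≤ q + k - 1 must hold; in canonical form it is 2*q ≤ k - 1.
Before u := q - u + 5: 2*q ≤ k - 1
Before k := 3*k + 1: 2*q ≤ 3*k
Before k := 2*q: 4*q ≥ 0
Before assert 3*u + 6 > -4: 3*u > -10 ∧ 4*q ≥ 0
Answer: WP = 3*u > -10 ∧ 4*q ≥ 0


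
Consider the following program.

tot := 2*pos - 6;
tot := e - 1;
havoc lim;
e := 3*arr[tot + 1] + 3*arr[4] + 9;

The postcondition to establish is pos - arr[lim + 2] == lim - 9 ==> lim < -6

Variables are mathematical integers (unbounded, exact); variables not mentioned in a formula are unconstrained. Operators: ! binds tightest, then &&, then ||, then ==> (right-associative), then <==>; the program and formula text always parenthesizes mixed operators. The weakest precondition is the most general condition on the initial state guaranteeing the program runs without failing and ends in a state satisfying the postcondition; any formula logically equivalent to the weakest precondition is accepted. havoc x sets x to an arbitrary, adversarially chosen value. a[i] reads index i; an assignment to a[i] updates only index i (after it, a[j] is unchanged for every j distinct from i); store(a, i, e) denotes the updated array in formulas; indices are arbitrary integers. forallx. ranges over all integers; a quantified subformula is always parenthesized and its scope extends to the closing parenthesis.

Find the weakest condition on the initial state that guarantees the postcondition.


Working backward. After the program, the postcondition pos - arr[lim + 2] == lim - 9 ==> lim < -6 must hold; in canonical form it is pos == arr[lim + 2] + lim - 9 ==> lim < -6.
Before e := 3*arr[tot + 1] + 3*arr[4] + 9: pos == arr[lim + 2] + lim - 9 ==> lim < -6
Before havoc lim: forall lim_1. (pos == arr[lim_1 + 2] + lim_1 - 9 ==> lim_1 < -6)
Before tot := e - 1: forall lim_1. (pos == arr[lim_1 + 2] + lim_1 - 9 ==> lim_1 < -6)
Before tot := 2*pos - 6: forall lim_1. (pos == arr[lim_1 + 2] + lim_1 - 9 ==> lim_1 < -6)
Answer: WP = forall lim_1. (pos == arr[lim_1 + 2] + lim_1 - 9 ==> lim_1 < -6)


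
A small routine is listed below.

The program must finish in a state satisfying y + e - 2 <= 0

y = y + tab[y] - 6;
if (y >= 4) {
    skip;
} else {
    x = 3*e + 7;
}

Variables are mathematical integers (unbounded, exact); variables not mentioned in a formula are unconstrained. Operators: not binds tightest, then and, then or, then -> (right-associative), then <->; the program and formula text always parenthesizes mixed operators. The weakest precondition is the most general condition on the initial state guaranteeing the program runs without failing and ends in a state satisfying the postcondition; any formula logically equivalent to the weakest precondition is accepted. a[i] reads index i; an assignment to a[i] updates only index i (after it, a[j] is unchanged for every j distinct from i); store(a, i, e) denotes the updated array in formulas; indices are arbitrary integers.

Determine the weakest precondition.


Working backward. After the program, the postcondition y + e - 2 <= 0 must hold; in canonical form it is e + y <= 2.
Then branch requires e + y <= 2; else branch requires e + y <= 2.
Before the if: (y >= 4 -> e + y <= 2) and ((not (y >= 4)) -> e + y <= 2)
Before y := y + tab[y] - 6: (tab[y] + y >= 10 -> tab[y] + e + y <= 8) and ((not (tab[y] + y >= 10)) -> tab[y] + e + y <= 8)
Answer: WP = (tab[y] + y >= 10 -> tab[y] + e + y <= 8) and ((not (tab[y] + y >= 10)) -> tab[y] + e + y <= 8)


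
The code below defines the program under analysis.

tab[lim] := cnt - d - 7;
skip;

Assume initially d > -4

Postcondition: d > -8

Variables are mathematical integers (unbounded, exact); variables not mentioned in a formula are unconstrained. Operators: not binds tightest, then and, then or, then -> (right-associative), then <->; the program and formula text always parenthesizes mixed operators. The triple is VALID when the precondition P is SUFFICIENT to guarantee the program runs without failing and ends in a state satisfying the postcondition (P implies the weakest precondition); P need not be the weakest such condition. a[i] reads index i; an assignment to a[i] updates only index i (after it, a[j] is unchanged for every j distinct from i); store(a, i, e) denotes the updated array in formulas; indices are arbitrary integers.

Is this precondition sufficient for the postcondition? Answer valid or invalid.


Working backward. After the program, d > -8 must hold.
Before skip: d > -8
Before tab[lim] := cnt - d - 7: d > -8
The weakest precondition is d > -8.
Check whether d > -4 implies it.
Every state satisfying the precondition satisfies the weakest precondition: the implication holds.
Answer: valid


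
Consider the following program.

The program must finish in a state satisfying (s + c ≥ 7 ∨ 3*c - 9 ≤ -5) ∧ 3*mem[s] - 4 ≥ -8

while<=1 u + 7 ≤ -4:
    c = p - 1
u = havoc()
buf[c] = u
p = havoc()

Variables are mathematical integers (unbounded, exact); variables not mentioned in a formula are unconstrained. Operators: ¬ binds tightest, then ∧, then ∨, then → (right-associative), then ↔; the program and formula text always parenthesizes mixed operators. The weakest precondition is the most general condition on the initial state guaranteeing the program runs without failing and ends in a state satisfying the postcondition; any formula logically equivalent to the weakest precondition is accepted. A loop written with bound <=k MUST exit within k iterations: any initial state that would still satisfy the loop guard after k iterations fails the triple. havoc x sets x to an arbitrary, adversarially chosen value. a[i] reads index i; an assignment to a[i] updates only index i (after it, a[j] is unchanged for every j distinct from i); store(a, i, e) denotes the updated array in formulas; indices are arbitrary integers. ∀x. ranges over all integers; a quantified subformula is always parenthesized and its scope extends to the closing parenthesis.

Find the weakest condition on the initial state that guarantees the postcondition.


Working backward. After the program, the postcondition (s + c ≥ 7 ∨ 3*c - 9 ≤ -5) ∧ 3*mem[s] - 4 ≥ -8 must hold; in canonical form it is (c + s ≥ 7 ∨ 3*c ≤ 4) ∧ 3*mem[s] ≥ -4.
Before havoc p: (c + s ≥ 7 ∨ 3*c ≤ 4) ∧ 3*mem[s] ≥ -4
Before buf[c] := u: (c + s ≥ 7 ∨ 3*c ≤ 4) ∧ 3*mem[s] ≥ -4
Before havoc u: (c + s ≥ 7 ∨ 3*c ≤ 4) ∧ 3*mem[s] ≥ -4
Before the loop (bound <=1), unroll the exhaustion recursion (WP_0 = exit-now case; WP_j = one more guarded iteration, up to j = 1):
  WP_0: (¬(u ≤ -11)) ∧ (c + s ≥ 7 ∨ 3*c ≤ 4) ∧ 3*mem[s] ≥ -4
  WP_1: (u ≤ -11 → ((¬(u ≤ -11)) ∧ (p + s ≥ 8 ∨ 3*p ≤ 7) ∧ 3*mem[s] ≥ -4)) ∧ ((¬(u ≤ -11)) → ((c + s ≥ 7 ∨ 3*c ≤ 4) ∧ 3*mem[s] ≥ -4))
So before the loop: (u ≤ -11 → ((¬(u ≤ -11)) ∧ (p + s ≥ 8 ∨ 3*p ≤ 7) ∧ 3*mem[s] ≥ -4)) ∧ ((¬(u ≤ -11)) → ((c + s ≥ 7 ∨ 3*c ≤ 4) ∧ 3*mem[s] ≥ -4))
Answer: WP = (u ≤ -11 → ((¬(u ≤ -11)) ∧ (p + s ≥ 8 ∨ 3*p ≤ 7) ∧ 3*mem[s] ≥ -4)) ∧ ((¬(u ≤ -11)) → ((c + s ≥ 7 ∨ 3*c ≤ 4) ∧ 3*mem[s] ≥ -4))


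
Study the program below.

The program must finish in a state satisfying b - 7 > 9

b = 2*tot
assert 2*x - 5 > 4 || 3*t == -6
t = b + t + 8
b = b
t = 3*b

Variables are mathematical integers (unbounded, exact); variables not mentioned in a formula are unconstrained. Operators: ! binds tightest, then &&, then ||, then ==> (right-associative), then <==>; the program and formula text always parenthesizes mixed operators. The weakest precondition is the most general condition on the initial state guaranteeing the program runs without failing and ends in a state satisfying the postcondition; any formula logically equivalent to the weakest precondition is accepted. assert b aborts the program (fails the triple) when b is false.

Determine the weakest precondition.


Working backward. After the program, the postcondition b - 7 > 9 must hold; in canonical form it is b > 16.
Before t := 3*b: b > 16
Before b := b: b > 16
Before t := b + t + 8: b > 16
Before assert 2*x - 5 > 4 || 3*t == -6: (2*x > 9 || 3*t == -6) && b > 16
Before b := 2*tot: (2*x > 9 || 3*t == -6) && 2*tot > 16
Answer: WP = (2*x > 9 || 3*t == -6) && 2*tot > 16


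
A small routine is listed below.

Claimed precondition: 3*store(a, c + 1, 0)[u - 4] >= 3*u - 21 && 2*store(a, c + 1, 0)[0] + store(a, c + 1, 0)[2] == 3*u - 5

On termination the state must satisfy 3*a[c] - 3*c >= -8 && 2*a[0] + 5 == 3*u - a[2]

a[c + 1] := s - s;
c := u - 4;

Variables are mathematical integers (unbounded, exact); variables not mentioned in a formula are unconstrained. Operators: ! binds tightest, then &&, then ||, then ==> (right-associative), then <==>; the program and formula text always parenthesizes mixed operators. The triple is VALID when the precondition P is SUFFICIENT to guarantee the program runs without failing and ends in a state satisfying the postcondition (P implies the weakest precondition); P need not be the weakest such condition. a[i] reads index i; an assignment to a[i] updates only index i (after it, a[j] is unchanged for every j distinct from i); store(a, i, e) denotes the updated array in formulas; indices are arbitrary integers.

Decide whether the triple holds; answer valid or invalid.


Working backward. After the program, the postcondition 3*a[c] - 3*c >= -8 && 2*a[0] + 5 == 3*u - a[2] must hold; in canonical form it is 3*a[c] >= 3*c - 8 && 2*a[0] + a[2] == 3*u - 5.
Before c := u - 4: 3*a[u - 4] >= 3*u - 20 && 2*a[0] + a[2] == 3*u - 5
Before a[c + 1] := s - s: 3*store(a, c + 1, 0)[u - 4] >= 3*u - 20 && 2*store(a, c + 1, 0)[0] + store(a, c + 1, 0)[2] == 3*u - 5
The weakest precondition is 3*store(a, c + 1, 0)[u - 4] >= 3*u - 20 && 2*store(a, c + 1, 0)[0] + store(a, c + 1, 0)[2] == 3*u - 5.
Check whether 3*store(a, c + 1, 0)[u - 4] >= 3*u - 21 && 2*store(a, c + 1, 0)[0] + store(a, c + 1, 0)[2] == 3*u - 5 implies it.
Countermodel: at the initial state a = {[0] = 6516, [2] = -13016, [3] = 4, elsewhere 4}, c = 2, u = 7, the precondition holds but the weakest precondition fails.
Answer: invalid


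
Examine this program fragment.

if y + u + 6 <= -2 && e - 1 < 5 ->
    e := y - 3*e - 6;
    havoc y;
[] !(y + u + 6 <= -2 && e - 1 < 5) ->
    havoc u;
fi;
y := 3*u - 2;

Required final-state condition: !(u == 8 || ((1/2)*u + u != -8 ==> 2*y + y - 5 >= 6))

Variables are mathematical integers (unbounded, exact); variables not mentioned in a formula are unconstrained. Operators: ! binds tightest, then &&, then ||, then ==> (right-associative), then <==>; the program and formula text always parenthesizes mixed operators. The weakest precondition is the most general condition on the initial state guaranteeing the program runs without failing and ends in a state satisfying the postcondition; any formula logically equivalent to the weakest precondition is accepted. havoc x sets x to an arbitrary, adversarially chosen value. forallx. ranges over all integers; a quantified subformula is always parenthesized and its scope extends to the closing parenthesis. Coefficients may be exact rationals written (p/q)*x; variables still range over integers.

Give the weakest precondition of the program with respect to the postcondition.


Working backward. After the program, the postcondition !(u == 8 || ((1/2)*u + u != -8 ==> 2*y + y - 5 >= 6)) must hold; in canonical form it is !(u == 8 || ((3/2)*u != -8 ==> 3*y >= 11)).
Before y := 3*u - 2: !(u == 8 || ((3/2)*u != -8 ==> 9*u >= 17))
Then branch requires !(u == 8 || ((3/2)*u != -8 ==> 9*u >= 17)); else branch requires forall u_1. (!(u_1 == 8 || ((3/2)*u_1 != -8 ==> 9*u_1 >= 17))).
Before the if: ((u + y <= -8 && e < 6) ==> (!(u == 8 || ((3/2)*u != -8 ==> 9*u >= 17)))) && ((!(u + y <= -8 && e < 6)) ==> (forall u_1. (!(u_1 == 8 || ((3/2)*u_1 != -8 ==> 9*u_1 >= 17)))))
Answer: WP = ((u + y <= -8 && e < 6) ==> (!(u == 8 || ((3/2)*u != -8 ==> 9*u >= 17)))) && ((!(u + y <= -8 && e < 6)) ==> (forall u_1. (!(u_1 == 8 || ((3/2)*u_1 != -8 ==> 9*u_1 >= 17)))))


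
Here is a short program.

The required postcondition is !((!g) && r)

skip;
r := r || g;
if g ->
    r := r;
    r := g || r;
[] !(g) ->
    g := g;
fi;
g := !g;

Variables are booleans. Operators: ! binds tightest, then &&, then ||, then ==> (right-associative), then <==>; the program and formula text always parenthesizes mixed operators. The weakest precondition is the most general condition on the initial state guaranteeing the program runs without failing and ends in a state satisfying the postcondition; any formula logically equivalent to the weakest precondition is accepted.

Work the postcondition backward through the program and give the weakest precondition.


Working backward. After the program, !((!g) && r) must hold.
Before g := !g: !(g && r)
Then branch requires !(g && (g || r)); else branch requires !(g && r).
Before the if: (g ==> (!(g && (g || r)))) && ((!g) ==> (!(g && r)))
Before r := r || g: (g ==> (!(g && (g || r)))) && ((!g) ==> (!(g && (r || g))))
Before skip: (g ==> (!(g && (g || r)))) && ((!g) ==> (!(g && (r || g))))
Answer: WP = (g ==> (!(g && (g || r)))) && ((!g) ==> (!(g && (r || g))))


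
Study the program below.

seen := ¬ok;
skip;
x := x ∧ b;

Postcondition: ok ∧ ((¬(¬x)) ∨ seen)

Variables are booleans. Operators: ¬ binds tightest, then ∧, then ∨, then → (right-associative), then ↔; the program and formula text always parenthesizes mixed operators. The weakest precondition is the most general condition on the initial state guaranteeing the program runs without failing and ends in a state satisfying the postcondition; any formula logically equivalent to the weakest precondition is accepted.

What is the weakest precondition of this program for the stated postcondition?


Working backward. After the program, the postcondition ok ∧ ((¬(¬x)) ∨ seen) must hold; in canonical form it is ok ∧ (x ∨ seen).
Before x := x ∧ b: ok ∧ ((x ∧ b) ∨ seen)
Before skip: ok ∧ ((x ∧ b) ∨ seen)
Before seen := ¬ok: ok ∧ ((x ∧ b) ∨ (¬ok))
Answer: WP = ok ∧ ((x ∧ b) ∨ (¬ok))


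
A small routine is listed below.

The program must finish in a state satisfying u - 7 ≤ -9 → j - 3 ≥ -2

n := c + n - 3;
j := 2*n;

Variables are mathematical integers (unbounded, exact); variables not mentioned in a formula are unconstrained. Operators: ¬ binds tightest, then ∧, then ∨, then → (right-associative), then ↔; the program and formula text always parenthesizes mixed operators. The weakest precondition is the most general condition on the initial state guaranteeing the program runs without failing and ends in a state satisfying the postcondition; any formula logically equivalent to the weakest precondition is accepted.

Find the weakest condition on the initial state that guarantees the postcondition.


Working backward. After the program, the postcondition u - 7 ≤ -9 → j - 3 ≥ -2 must hold; in canonical form it is u ≤ -2 → j ≥ 1.
Before j := 2*n: u ≤ -2 → 2*n ≥ 1
Before n := c + n - 3: u ≤ -2 → 2*c + 2*n ≥ 7
Answer: WP = u ≤ -2 → 2*c + 2*n ≥ 7


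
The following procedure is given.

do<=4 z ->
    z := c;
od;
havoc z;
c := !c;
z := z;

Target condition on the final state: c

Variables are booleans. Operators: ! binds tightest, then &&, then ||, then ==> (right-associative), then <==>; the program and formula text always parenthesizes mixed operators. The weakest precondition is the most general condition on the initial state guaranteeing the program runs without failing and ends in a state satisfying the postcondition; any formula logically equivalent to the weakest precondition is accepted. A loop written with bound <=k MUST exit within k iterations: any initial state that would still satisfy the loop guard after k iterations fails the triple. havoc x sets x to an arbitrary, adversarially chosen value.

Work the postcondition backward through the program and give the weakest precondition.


Working backward. After the program, c must hold.
Before z := z: c
Before c := !c: !c
Before havoc z: !c
Before the loop (bound <=4), unroll the exhaustion recursion (WP_0 = exit-now case; WP_j = one more guarded iteration, up to j = 4):
  WP_0: (!z) && (!c)
  WP_1: (z ==> (!c)) && ((!z) ==> (!c))
  WP_2: (z ==> (c ==> (!c))) && ((!z) ==> (!c))
  WP_3: (z ==> (c ==> (c ==> (!c)))) && ((!z) ==> (!c))
  WP_4: (z ==> (c ==> (c ==> (c ==> (!c))))) && ((!z) ==> (!c))
So before the loop: (z ==> (c ==> (c ==> (c ==> (!c))))) && ((!z) ==> (!c))
Answer: WP = (z ==> (c ==> (c ==> (c ==> (!c))))) && ((!z) ==> (!c))


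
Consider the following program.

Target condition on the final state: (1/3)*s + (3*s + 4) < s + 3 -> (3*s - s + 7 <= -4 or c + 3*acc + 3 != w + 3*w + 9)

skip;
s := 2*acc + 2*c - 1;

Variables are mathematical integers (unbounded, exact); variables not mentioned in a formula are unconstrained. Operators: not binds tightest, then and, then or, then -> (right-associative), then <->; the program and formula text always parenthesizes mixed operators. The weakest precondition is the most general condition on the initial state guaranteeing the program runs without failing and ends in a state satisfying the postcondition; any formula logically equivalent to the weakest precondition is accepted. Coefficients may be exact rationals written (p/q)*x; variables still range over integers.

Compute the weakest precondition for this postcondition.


Working backward. After the program, the postcondition (1/3)*s + (3*s + 4) < s + 3 -> (3*s - s + 7 <= -4 or c + 3*acc + 3 != w + 3*w + 9) must hold; in canonical form it is (7/3)*s < -1 -> (2*s <= -11 or 3*acc + c != 4*w + 6).
Before s := 2*acc + 2*c - 1: (14/3)*acc + (14/3)*c < 4/3 -> (4*acc + 4*c <= -9 or 3*acc + c != 4*w + 6)
Before skip: (14/3)*acc + (14/3)*c < 4/3 -> (4*acc + 4*c <= -9 or 3*acc + c != 4*w + 6)
Answer: WP = (14/3)*acc + (14/3)*c < 4/3 -> (4*acc + 4*c <= -9 or 3*acc + c != 4*w + 6)


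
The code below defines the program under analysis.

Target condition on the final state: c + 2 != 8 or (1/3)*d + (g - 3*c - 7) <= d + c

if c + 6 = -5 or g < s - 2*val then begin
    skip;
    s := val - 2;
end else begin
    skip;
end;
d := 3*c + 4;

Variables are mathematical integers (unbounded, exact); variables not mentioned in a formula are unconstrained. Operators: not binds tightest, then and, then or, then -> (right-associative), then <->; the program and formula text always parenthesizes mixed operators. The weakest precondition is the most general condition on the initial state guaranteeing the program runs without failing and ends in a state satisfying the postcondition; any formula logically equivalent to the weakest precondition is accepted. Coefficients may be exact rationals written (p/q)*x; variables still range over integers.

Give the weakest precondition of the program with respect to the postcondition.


Working backward. After the program, the postcondition c + 2 != 8 or (1/3)*d + (g - 3*c - 7) <= d + c must hold; in canonical form it is c != 6 or g <= 4*c + (2/3)*d + 7.
Before d := 3*c + 4: c != 6 or g <= 6*c + 29/3
Then branch requires c != 6 or g <= 6*c + 29/3; else branch requires c != 6 or g <= 6*c + 29/3.
Before the if: ((c = -11 or g + 2*val < s) -> (c != 6 or g <= 6*c + 29/3)) and ((not (c = -11 or g + 2*val < s)) -> (c != 6 or g <= 6*c + 29/3))
Answer: WP = ((c = -11 or g + 2*val < s) -> (c != 6 or g <= 6*c + 29/3)) and ((not (c = -11 or g + 2*val < s)) -> (c != 6 or g <= 6*c + 29/3))


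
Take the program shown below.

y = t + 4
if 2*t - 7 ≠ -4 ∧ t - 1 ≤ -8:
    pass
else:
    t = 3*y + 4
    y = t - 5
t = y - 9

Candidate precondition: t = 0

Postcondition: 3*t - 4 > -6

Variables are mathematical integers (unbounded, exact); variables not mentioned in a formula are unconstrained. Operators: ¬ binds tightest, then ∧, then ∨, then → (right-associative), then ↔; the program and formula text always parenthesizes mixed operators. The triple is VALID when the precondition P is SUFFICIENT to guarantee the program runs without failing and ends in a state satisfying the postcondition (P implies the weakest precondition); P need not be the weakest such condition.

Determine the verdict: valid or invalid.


Working backward. After the program, the postcondition 3*t - 4 > -6 must hold; in canonical form it is 3*t > -2.
Before t := y - 9: 3*y > 25
Then branch requires 3*y > 25; else branch requires 9*y > 28.
Before the if: ((2*t ≠ 3 ∧ t ≤ -7) → 3*y > 25) ∧ ((¬(2*t ≠ 3 ∧ t ≤ -7)) → 9*y > 28)
Before y := t + 4: ((2*t ≠ 3 ∧ t ≤ -7) → 3*t > 13) ∧ ((¬(2*t ≠ 3 ∧ t ≤ -7)) → 9*t > -8)
The weakest precondition is ((2*t ≠ 3 ∧ t ≤ -7) → 3*t > 13) ∧ ((¬(2*t ≠ 3 ∧ t ≤ -7)) → 9*t > -8).
Check whether t = 0 implies it.
Every state satisfying the precondition satisfies the weakest precondition: the implication holds.
Answer: valid


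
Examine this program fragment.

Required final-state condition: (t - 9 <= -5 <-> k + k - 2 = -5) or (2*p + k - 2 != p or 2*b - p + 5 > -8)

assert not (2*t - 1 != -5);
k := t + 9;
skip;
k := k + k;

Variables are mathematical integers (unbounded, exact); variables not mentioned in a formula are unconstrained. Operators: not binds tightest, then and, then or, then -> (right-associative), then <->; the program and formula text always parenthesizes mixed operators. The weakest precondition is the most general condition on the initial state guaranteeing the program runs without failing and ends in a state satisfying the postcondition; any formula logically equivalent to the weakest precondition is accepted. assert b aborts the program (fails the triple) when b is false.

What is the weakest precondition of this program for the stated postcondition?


Working backward. After the program, the postcondition (t - 9 <= -5 <-> k + k - 2 = -5) or (2*p + k - 2 != p or 2*b - p + 5 > -8) must hold; in canonical form it is (t <= 4 <-> 2*k = -3) or k + p != 2 or 2*b > p - 13.
Before k := k + k: (t <= 4 <-> 4*k = -3) or 2*k + p != 2 or 2*b > p - 13
Before skip: (t <= 4 <-> 4*k = -3) or 2*k + p != 2 or 2*b > p - 13
Before k := t + 9: (t <= 4 <-> 4*t = -39) or p + 2*t != -16 or 2*b > p - 13
Before assert not (2*t - 1 != -5): (not (2*t != -4)) and ((t <= 4 <-> 4*t = -39) or p + 2*t != -16 or 2*b > p - 13)
Answer: WP = (not (2*t != -4)) and ((t <= 4 <-> 4*t = -39) or p + 2*t != -16 or 2*b > p - 13)


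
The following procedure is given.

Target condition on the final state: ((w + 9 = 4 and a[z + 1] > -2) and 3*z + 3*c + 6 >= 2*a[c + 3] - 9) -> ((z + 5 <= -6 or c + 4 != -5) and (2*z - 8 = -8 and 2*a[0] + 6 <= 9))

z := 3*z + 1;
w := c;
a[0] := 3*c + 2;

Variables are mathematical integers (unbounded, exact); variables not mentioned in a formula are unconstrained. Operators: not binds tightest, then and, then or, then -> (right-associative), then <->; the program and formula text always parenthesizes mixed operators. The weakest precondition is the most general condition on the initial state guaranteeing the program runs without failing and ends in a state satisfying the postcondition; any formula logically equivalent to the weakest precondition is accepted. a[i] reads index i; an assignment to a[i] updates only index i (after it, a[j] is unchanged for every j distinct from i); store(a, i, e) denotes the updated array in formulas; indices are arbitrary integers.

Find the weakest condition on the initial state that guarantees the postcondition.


Working backward. After the program, the postcondition ((w + 9 = 4 and a[z + 1] > -2) and 3*z + 3*c + 6 >= 2*a[c + 3] - 9) -> ((z + 5 <= -6 or c + 4 != -5) and (2*z - 8 = -8 and 2*a[0] + 6 <= 9)) must hold; in canonical form it is (w = -5 and a[z + 1] > -2 and 3*c + 3*z >= 2*a[c + 3] - 15) -> ((z <= -11 or c != -9) and 2*z = 0 and 2*a[0] <= 3).
Before a[0] := 3*c + 2: (w = -5 and store(a, 0, 3*c + 2)[z + 1] > -2 and 3*c + 3*z >= 2*store(a, 0, 3*c + 2)[c + 3] - 15) -> ((z <= -11 or c != -9) and 2*z = 0 and 6*c <= -1)
Before w := c: (c = -5 and store(a, 0, 3*c + 2)[z + 1] > -2 and 3*c + 3*z >= 2*store(a, 0, 3*c + 2)[c + 3] - 15) -> ((z <= -11 or c != -9) and 2*z = 0 and 6*c <= -1)
Before z := 3*z + 1: (c = -5 and store(a, 0, 3*c + 2)[3*z + 2] > -2 and 3*c + 9*z >= 2*store(a, 0, 3*c + 2)[c + 3] - 18) -> ((3*z <= -12 or c != -9) and 6*z = -2 and 6*c <= -1)
Answer: WP = (c = -5 and store(a, 0, 3*c + 2)[3*z + 2] > -2 and 3*c + 9*z >= 2*store(a, 0, 3*c + 2)[c + 3] - 18) -> ((3*z <= -12 or c != -9) and 6*z = -2 and 6*c <= -1)


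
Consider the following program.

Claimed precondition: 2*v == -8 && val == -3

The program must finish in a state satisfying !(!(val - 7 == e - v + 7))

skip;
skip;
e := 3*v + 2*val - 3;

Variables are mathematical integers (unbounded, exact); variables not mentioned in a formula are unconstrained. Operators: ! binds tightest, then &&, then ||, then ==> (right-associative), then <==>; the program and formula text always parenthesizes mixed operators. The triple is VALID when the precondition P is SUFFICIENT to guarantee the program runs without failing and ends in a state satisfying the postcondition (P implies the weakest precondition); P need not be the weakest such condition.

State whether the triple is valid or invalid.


Working backward. After the program, the postcondition !(!(val - 7 == e - v + 7)) must hold; in canonical form it is v + val == e + 14.
Before e := 3*v + 2*val - 3: 2*v + val == -11
Before skip: 2*v + val == -11
Before skip: 2*v + val == -11
The weakest precondition is 2*v + val == -11.
Check whether 2*v == -8 && val == -3 implies it.
Every state satisfying the precondition satisfies the weakest precondition: the implication holds.
Answer: valid


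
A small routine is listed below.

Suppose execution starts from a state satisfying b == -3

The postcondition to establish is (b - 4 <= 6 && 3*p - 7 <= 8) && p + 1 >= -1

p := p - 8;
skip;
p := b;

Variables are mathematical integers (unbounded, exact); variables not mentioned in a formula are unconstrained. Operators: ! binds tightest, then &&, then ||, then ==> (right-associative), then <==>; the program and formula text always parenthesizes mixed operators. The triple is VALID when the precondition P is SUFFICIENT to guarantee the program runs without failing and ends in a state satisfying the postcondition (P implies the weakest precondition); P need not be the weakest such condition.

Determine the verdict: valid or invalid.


Working backward. After the program, the postcondition (b - 4 <= 6 && 3*p - 7 <= 8) && p + 1 >= -1 must hold; in canonical form it is b <= 10 && 3*p <= 15 && p >= -2.
Before p := b: b <= 10 && 3*b <= 15 && b >= -2
Before skip: b <= 10 && 3*b <= 15 && b >= -2
Before p := p - 8: b <= 10 && 3*b <= 15 && b >= -2
The weakest precondition is b <= 10 && 3*b <= 15 && b >= -2.
Check whether b == -3 implies it.
Countermodel: at the initial state b = -3, the precondition holds but the weakest precondition fails.
Answer: invalid


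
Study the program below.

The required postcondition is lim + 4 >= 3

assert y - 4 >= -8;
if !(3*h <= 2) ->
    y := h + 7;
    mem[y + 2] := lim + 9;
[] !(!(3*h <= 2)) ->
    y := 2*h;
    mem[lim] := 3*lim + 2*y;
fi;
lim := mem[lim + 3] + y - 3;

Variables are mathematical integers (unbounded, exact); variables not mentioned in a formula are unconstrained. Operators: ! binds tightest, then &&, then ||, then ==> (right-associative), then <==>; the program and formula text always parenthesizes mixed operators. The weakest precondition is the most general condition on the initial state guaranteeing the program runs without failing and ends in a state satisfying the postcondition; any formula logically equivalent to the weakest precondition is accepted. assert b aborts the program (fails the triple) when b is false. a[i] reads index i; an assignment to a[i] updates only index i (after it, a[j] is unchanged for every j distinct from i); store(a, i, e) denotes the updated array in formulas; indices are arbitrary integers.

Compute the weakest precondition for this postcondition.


Working backward. After the program, the postcondition lim + 4 >= 3 must hold; in canonical form it is lim >= -1.
Before lim := mem[lim + 3] + y - 3: mem[lim + 3] + y >= 2
Then branch requires store(mem, h + 9, lim + 9)[lim + 3] + h >= -5; else branch requires store(mem, lim, 4*h + 3*lim)[lim + 3] + 2*h >= 2.
Before the if: ((!(3*h <= 2)) ==> store(mem, h + 9, lim + 9)[lim + 3] + h >= -5) && (3*h <= 2 ==> store(mem, lim, 4*h + 3*lim)[lim + 3] + 2*h >= 2)
Before assert y - 4 >= -8: y >= -4 && ((!(3*h <= 2)) ==> store(mem, h + 9, lim + 9)[lim + 3] + h >= -5) && (3*h <= 2 ==> store(mem, lim, 4*h + 3*lim)[lim + 3] + 2*h >= 2)
Answer: WP = y >= -4 && ((!(3*h <= 2)) ==> store(mem, h + 9, lim + 9)[lim + 3] + h >= -5) && (3*h <= 2 ==> store(mem, lim, 4*h + 3*lim)[lim + 3] + 2*h >= 2)
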